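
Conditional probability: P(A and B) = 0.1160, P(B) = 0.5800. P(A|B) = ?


P(A|B) = 0.1160/0.5800 = 0.2000

P(A|B) = 0.2000


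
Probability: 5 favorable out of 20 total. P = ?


P = 5/20 = 0.2500

P = 0.2500


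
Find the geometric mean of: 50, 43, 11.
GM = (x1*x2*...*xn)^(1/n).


Product = 50 × 43 × 11 = 23650
GM = 23650^(1/3) = 28.7041

GM = 28.7041


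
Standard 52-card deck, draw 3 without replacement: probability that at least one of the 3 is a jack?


P(at least one) = 1 - P(none)
P(none) = (48/52) × (47/51) × (46/50) = 0.782624
P(at least one) = 1 - 0.782624 = 0.2174

P = 0.2174


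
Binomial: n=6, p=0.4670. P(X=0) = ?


C(6,0) = 1
p^0 = 1.000000
(1-p)^6 = 0.022928
P = 1 * 1.000000 * 0.022928 = 0.0229

P(X=0) = 0.0229


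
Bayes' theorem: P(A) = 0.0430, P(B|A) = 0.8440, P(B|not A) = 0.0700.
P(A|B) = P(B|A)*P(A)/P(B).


P(B) = P(B|A)*P(A) + P(B|A')*P(A')
= 0.8440*0.0430 + 0.0700*0.9570
= 0.036292 + 0.066990 = 0.103282
P(A|B) = 0.036292/0.103282 = 0.3514

P(A|B) = 0.3514


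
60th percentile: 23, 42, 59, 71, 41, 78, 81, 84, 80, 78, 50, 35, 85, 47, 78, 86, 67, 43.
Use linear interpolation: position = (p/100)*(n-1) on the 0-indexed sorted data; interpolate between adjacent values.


Sorted: 23, 35, 41, 42, 43, 47, 50, 59, 67, 71, 78, 78, 78, 80, 81, 84, 85, 86
n = 18
Index = 60/100 * 17 = 10.2000
Lower = data[10] = 78, Upper = data[11] = 78
P60 = 78 + 0.2000*(0) = 78.0000

P60 = 78.0000


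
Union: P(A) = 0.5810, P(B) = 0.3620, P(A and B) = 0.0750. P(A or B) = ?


P(A∪B) = 0.5810 + 0.3620 - 0.0750
= 0.9430 - 0.0750
= 0.8680

P(A∪B) = 0.8680


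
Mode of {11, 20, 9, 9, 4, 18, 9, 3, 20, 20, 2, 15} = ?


Frequencies: 2:1, 3:1, 4:1, 9:3, 11:1, 15:1, 18:1, 20:3
Max frequency = 3
Mode = 9, 20

Mode = 9, 20


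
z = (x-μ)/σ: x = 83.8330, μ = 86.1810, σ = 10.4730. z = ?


z = (83.8330 - 86.1810)/10.4730
= -2.3480/10.4730
= -0.2242

z = -0.2242


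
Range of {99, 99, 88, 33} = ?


Max = 99, Min = 33
Range = 99 - 33 = 66

Range = 66


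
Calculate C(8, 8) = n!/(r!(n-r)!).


C(8,8) = 8!/(8! × 0!)
= 40320/(40320 × 1)
= 1

C(8,8) = 1


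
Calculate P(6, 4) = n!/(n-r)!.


P(6,4) = 6!/2!
= 720/2
= 360

P(6,4) = 360


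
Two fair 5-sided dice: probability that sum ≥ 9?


Total outcomes = 5×5 = 25
Favorable (sum ≥ 9): 3
P = 3/25 = 0.1200

P = 0.1200


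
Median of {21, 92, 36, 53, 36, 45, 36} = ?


Sorted: 21, 36, 36, 36, 45, 53, 92
n = 7 (odd)
Middle value = 36

Median = 36


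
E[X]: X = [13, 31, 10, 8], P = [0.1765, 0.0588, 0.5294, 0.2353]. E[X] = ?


E[X] = 13*0.1765 + 31*0.0588 + 10*0.5294 + 8*0.2353
= 2.2945 + 1.8228 + 5.2940 + 1.8824
= 11.2937

E[X] = 11.2937


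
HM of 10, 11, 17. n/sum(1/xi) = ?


Sum of reciprocals = 1/10 + 1/11 + 1/17 = 0.249733
HM = 3/0.249733 = 12.0128

HM = 12.0128


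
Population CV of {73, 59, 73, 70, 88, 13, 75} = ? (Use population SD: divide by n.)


Mean = 64.4286
SD = 22.4236
CV = (22.4236/64.4286)*100 = 34.8038%

CV = 34.8038%


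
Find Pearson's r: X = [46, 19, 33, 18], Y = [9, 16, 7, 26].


Mean X = 29.0000, Mean Y = 14.5000
SD X = 11.467345, SD Y = 7.433034
Cov = -66.250000
r = -66.250000/(11.467345*7.433034) = -0.7772

r = -0.7772


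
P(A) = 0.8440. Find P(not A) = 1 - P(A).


P(not A) = 1 - 0.8440 = 0.1560

P(not A) = 0.1560


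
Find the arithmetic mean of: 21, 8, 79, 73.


Sum = 21 + 8 + 79 + 73 = 181
n = 4
Mean = 181/4 = 45.2500

Mean = 45.2500


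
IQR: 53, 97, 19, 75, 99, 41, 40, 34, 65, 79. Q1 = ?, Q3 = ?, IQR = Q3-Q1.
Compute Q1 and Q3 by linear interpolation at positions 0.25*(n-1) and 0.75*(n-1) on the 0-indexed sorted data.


Sorted: 19, 34, 40, 41, 53, 65, 75, 79, 97, 99
Q1 (25th %ile) = 40.2500
Q3 (75th %ile) = 78.0000
IQR = 78.0000 - 40.2500 = 37.7500

IQR = 37.7500


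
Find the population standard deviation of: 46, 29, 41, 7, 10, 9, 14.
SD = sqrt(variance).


Mean = 22.2857
Variance = 226.7755
SD = sqrt(226.7755) = 15.0591

SD = 15.0591


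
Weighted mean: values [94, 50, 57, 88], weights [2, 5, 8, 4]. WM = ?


Numerator = 94*2 + 50*5 + 57*8 + 88*4 = 1246
Denominator = 2 + 5 + 8 + 4 = 19
WM = 1246/19 = 65.5789

WM = 65.5789


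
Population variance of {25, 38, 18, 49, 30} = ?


Mean = 32.0000
Squared deviations: 49.0000, 36.0000, 196.0000, 289.0000, 4.0000
Sum = 574.0000
Variance = 574.0000/5 = 114.8000

Variance = 114.8000


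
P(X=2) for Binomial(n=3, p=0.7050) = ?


C(3,2) = 3
p^2 = 0.497025
(1-p)^1 = 0.295000
P = 3 * 0.497025 * 0.295000 = 0.4399

P(X=2) = 0.4399


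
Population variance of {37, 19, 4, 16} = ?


Mean = 19.0000
Squared deviations: 324.0000, 0, 225.0000, 9.0000
Sum = 558.0000
Variance = 558.0000/4 = 139.5000

Variance = 139.5000


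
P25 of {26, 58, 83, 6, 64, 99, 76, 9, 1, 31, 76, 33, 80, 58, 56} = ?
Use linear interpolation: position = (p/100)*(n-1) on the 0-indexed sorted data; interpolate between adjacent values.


Sorted: 1, 6, 9, 26, 31, 33, 56, 58, 58, 64, 76, 76, 80, 83, 99
n = 15
Index = 25/100 * 14 = 3.5000
Lower = data[3] = 26, Upper = data[4] = 31
P25 = 26 + 0.5000*(5) = 28.5000

P25 = 28.5000


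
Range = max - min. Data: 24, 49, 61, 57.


Max = 61, Min = 24
Range = 61 - 24 = 37

Range = 37


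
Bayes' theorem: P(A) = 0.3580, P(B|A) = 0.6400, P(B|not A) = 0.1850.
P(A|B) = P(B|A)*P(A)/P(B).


P(B) = P(B|A)*P(A) + P(B|A')*P(A')
= 0.6400*0.3580 + 0.1850*0.6420
= 0.229120 + 0.118770 = 0.347890
P(A|B) = 0.229120/0.347890 = 0.6586

P(A|B) = 0.6586


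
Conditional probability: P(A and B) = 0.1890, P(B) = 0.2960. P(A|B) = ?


P(A|B) = 0.1890/0.2960 = 0.6385

P(A|B) = 0.6385


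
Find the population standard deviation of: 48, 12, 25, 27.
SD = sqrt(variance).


Mean = 28.0000
Variance = 166.5000
SD = sqrt(166.5000) = 12.9035

SD = 12.9035


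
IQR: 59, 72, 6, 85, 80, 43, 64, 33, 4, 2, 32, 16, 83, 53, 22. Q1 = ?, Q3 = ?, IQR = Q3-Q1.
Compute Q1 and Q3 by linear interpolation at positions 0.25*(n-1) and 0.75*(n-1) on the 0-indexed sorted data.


Sorted: 2, 4, 6, 16, 22, 32, 33, 43, 53, 59, 64, 72, 80, 83, 85
Q1 (25th %ile) = 19.0000
Q3 (75th %ile) = 68.0000
IQR = 68.0000 - 19.0000 = 49.0000

IQR = 49.0000


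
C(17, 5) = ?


C(17,5) = 17!/(5! × 12!)
= 355687428096000/(120 × 479001600)
= 6188

C(17,5) = 6188


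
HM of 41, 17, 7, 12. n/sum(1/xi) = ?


Sum of reciprocals = 1/41 + 1/17 + 1/7 + 1/12 = 0.309404
HM = 4/0.309404 = 12.9281

HM = 12.9281


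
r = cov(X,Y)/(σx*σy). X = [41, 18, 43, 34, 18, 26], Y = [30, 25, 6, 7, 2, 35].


Mean X = 30.0000, Mean Y = 17.5000
SD X = 10.082989, SD Y = 12.919623
Cov = -4.666667
r = -4.666667/(10.082989*12.919623) = -0.0358

r = -0.0358


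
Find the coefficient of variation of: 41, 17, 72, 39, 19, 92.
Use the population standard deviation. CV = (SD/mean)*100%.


Mean = 46.6667
SD = 27.1825
CV = (27.1825/46.6667)*100 = 58.2482%

CV = 58.2482%


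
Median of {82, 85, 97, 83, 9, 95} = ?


Sorted: 9, 82, 83, 85, 95, 97
n = 6 (even)
Middle values: 83 and 85
Median = (83+85)/2 = 84.0000

Median = 84.0000


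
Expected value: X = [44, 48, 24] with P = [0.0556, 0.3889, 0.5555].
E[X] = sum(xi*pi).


E[X] = 44*0.0556 + 48*0.3889 + 24*0.5555
= 2.4464 + 18.6672 + 13.3320
= 34.4456

E[X] = 34.4456


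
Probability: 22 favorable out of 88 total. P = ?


P = 22/88 = 0.2500

P = 0.2500


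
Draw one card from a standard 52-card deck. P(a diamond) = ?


13 diamonds in 52 cards
P = 13/52 = 0.2500

P = 0.2500


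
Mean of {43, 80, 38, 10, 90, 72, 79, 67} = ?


Sum = 43 + 80 + 38 + 10 + 90 + 72 + 79 + 67 = 479
n = 8
Mean = 479/8 = 59.8750

Mean = 59.8750


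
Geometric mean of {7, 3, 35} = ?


Product = 7 × 3 × 35 = 735
GM = 735^(1/3) = 9.0246

GM = 9.0246


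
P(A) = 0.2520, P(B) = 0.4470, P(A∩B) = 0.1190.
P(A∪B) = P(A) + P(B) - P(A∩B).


P(A∪B) = 0.2520 + 0.4470 - 0.1190
= 0.6990 - 0.1190
= 0.5800

P(A∪B) = 0.5800


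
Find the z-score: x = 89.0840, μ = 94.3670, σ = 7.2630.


z = (89.0840 - 94.3670)/7.2630
= -5.2830/7.2630
= -0.7274

z = -0.7274


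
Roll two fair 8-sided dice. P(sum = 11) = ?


Total outcomes = 8×8 = 64
Favorable (sum = 11): 6
P = 6/64 = 0.0938

P = 0.0938


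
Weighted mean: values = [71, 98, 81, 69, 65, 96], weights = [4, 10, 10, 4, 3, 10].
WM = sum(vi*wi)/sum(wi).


Numerator = 71*4 + 98*10 + 81*10 + 69*4 + 65*3 + 96*10 = 3505
Denominator = 4 + 10 + 10 + 4 + 3 + 10 = 41
WM = 3505/41 = 85.4878

WM = 85.4878


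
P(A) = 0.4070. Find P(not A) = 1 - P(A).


P(not A) = 1 - 0.4070 = 0.5930

P(not A) = 0.5930


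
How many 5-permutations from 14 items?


P(14,5) = 14!/9!
= 87178291200/362880
= 240240

P(14,5) = 240240


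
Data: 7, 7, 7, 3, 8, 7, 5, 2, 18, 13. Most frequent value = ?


Frequencies: 2:1, 3:1, 5:1, 7:4, 8:1, 13:1, 18:1
Max frequency = 4
Mode = 7

Mode = 7


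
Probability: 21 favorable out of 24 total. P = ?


P = 21/24 = 0.8750

P = 0.8750


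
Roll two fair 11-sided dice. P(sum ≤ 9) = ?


Total outcomes = 11×11 = 121
Favorable (sum ≤ 9): 36
P = 36/121 = 0.2975

P = 0.2975


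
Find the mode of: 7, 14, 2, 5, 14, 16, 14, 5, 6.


Frequencies: 2:1, 5:2, 6:1, 7:1, 14:3, 16:1
Max frequency = 3
Mode = 14

Mode = 14


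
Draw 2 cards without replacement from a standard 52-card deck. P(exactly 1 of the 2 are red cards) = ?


Hypergeometric: P(X=1) = C(26,1)·C(26,1) / C(52,2)
= 26 × 26 / 1326
= 676/1326 = 0.5098

P = 0.5098


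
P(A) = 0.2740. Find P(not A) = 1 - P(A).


P(not A) = 1 - 0.2740 = 0.7260

P(not A) = 0.7260


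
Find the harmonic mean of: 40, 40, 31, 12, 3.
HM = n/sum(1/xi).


Sum of reciprocals = 1/40 + 1/40 + 1/31 + 1/12 + 1/3 = 0.498925
HM = 5/0.498925 = 10.0216

HM = 10.0216


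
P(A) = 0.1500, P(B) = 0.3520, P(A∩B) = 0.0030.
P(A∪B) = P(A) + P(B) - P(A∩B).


P(A∪B) = 0.1500 + 0.3520 - 0.0030
= 0.5020 - 0.0030
= 0.4990

P(A∪B) = 0.4990


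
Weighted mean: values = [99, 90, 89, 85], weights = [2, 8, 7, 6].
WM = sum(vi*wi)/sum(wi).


Numerator = 99*2 + 90*8 + 89*7 + 85*6 = 2051
Denominator = 2 + 8 + 7 + 6 = 23
WM = 2051/23 = 89.1739

WM = 89.1739


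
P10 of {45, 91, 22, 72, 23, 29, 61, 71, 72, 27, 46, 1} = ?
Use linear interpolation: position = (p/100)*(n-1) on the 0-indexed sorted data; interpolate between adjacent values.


Sorted: 1, 22, 23, 27, 29, 45, 46, 61, 71, 72, 72, 91
n = 12
Index = 10/100 * 11 = 1.1000
Lower = data[1] = 22, Upper = data[2] = 23
P10 = 22 + 0.1000*(1) = 22.1000

P10 = 22.1000


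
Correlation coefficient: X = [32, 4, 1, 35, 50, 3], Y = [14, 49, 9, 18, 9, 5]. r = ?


Mean X = 20.8333, Mean Y = 17.3333
SD X = 19.021187, SD Y = 14.749765
Cov = -69.777778
r = -69.777778/(19.021187*14.749765) = -0.2487

r = -0.2487


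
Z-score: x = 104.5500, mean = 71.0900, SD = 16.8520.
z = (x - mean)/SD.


z = (104.5500 - 71.0900)/16.8520
= 33.4600/16.8520
= 1.9855

z = 1.9855


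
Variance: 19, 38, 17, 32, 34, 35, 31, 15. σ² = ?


Mean = 27.6250
Squared deviations: 74.3906, 107.6406, 112.8906, 19.1406, 40.6406, 54.3906, 11.3906, 159.3906
Sum = 579.8750
Variance = 579.8750/8 = 72.4844

Variance = 72.4844


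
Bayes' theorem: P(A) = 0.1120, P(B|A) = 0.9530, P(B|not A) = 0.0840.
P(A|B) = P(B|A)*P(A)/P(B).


P(B) = P(B|A)*P(A) + P(B|A')*P(A')
= 0.9530*0.1120 + 0.0840*0.8880
= 0.106736 + 0.074592 = 0.181328
P(A|B) = 0.106736/0.181328 = 0.5886

P(A|B) = 0.5886


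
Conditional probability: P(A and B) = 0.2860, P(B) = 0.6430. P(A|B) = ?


P(A|B) = 0.2860/0.6430 = 0.4448

P(A|B) = 0.4448


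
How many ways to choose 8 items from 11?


C(11,8) = 11!/(8! × 3!)
= 39916800/(40320 × 6)
= 165

C(11,8) = 165


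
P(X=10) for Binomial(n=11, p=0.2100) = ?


C(11,10) = 11
p^10 = 1.667988e-07
(1-p)^1 = 0.790000
P = 11 * 1.667988e-07 * 0.790000 = 1.4495e-06

P(X=10) = 1.4495e-06


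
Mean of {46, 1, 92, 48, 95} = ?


Sum = 46 + 1 + 92 + 48 + 95 = 282
n = 5
Mean = 282/5 = 56.4000

Mean = 56.4000


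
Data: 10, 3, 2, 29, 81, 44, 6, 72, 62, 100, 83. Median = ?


Sorted: 2, 3, 6, 10, 29, 44, 62, 72, 81, 83, 100
n = 11 (odd)
Middle value = 44

Median = 44


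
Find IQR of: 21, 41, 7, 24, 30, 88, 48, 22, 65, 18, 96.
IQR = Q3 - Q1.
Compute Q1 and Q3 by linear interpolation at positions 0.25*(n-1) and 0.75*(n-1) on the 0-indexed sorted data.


Sorted: 7, 18, 21, 22, 24, 30, 41, 48, 65, 88, 96
Q1 (25th %ile) = 21.5000
Q3 (75th %ile) = 56.5000
IQR = 56.5000 - 21.5000 = 35.0000

IQR = 35.0000


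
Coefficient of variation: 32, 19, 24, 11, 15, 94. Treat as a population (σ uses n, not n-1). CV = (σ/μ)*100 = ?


Mean = 32.5000
SD = 28.3005
CV = (28.3005/32.5000)*100 = 87.0784%

CV = 87.0784%


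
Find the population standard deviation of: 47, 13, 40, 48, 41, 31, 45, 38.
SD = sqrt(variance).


Mean = 37.8750
Variance = 114.6094
SD = sqrt(114.6094) = 10.7056

SD = 10.7056


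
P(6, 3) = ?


P(6,3) = 6!/3!
= 720/6
= 120

P(6,3) = 120


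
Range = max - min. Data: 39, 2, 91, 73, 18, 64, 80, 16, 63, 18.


Max = 91, Min = 2
Range = 91 - 2 = 89

Range = 89


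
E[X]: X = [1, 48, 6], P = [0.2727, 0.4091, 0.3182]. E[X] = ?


E[X] = 1*0.2727 + 48*0.4091 + 6*0.3182
= 0.2727 + 19.6368 + 1.9092
= 21.8187

E[X] = 21.8187


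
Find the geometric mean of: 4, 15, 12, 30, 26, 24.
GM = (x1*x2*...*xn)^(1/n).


Product = 4 × 15 × 12 × 30 × 26 × 24 = 13478400
GM = 13478400^(1/6) = 15.4267

GM = 15.4267


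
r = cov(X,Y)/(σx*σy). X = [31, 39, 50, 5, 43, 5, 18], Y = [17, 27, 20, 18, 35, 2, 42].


Mean X = 27.2857, Mean Y = 23.0000
SD X = 16.875293, SD Y = 12.142017
Cov = 78.285714
r = 78.285714/(16.875293*12.142017) = 0.3821

r = 0.3821


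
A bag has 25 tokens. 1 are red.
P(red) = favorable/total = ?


P = 1/25 = 0.0400

P = 0.0400


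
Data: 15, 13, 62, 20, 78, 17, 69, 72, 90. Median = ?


Sorted: 13, 15, 17, 20, 62, 69, 72, 78, 90
n = 9 (odd)
Middle value = 62

Median = 62


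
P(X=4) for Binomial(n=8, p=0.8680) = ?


C(8,4) = 70
p^4 = 0.567648
(1-p)^4 = 0.000304
P = 70 * 0.567648 * 0.000304 = 0.0121

P(X=4) = 0.0121


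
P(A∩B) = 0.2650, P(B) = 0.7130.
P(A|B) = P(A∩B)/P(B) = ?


P(A|B) = 0.2650/0.7130 = 0.3717

P(A|B) = 0.3717


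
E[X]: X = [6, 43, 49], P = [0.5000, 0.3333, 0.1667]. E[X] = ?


E[X] = 6*0.5000 + 43*0.3333 + 49*0.1667
= 3.0000 + 14.3319 + 8.1683
= 25.5002

E[X] = 25.5002


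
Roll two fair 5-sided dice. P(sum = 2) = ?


Total outcomes = 5×5 = 25
Favorable (sum = 2): 1
P = 1/25 = 0.0400

P = 0.0400


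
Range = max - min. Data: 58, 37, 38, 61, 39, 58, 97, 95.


Max = 97, Min = 37
Range = 97 - 37 = 60

Range = 60


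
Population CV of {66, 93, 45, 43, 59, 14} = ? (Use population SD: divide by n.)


Mean = 53.3333
SD = 24.1155
CV = (24.1155/53.3333)*100 = 45.2165%

CV = 45.2165%


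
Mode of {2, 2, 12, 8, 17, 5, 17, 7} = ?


Frequencies: 2:2, 5:1, 7:1, 8:1, 12:1, 17:2
Max frequency = 2
Mode = 2, 17

Mode = 2, 17


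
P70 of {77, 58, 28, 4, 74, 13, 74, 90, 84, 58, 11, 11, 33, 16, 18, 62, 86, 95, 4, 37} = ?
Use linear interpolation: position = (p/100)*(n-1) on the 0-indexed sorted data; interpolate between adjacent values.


Sorted: 4, 4, 11, 11, 13, 16, 18, 28, 33, 37, 58, 58, 62, 74, 74, 77, 84, 86, 90, 95
n = 20
Index = 70/100 * 19 = 13.3000
Lower = data[13] = 74, Upper = data[14] = 74
P70 = 74 + 0.3000*(0) = 74.0000

P70 = 74.0000


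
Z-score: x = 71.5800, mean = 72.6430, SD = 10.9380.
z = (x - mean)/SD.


z = (71.5800 - 72.6430)/10.9380
= -1.0630/10.9380
= -0.0972

z = -0.0972


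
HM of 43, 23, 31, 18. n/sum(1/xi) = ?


Sum of reciprocals = 1/43 + 1/23 + 1/31 + 1/18 = 0.154548
HM = 4/0.154548 = 25.8820

HM = 25.8820


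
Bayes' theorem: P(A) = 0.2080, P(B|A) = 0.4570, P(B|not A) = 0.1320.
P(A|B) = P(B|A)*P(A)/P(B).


P(B) = P(B|A)*P(A) + P(B|A')*P(A')
= 0.4570*0.2080 + 0.1320*0.7920
= 0.095056 + 0.104544 = 0.199600
P(A|B) = 0.095056/0.199600 = 0.4762

P(A|B) = 0.4762


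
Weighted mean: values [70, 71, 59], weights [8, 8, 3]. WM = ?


Numerator = 70*8 + 71*8 + 59*3 = 1305
Denominator = 8 + 8 + 3 = 19
WM = 1305/19 = 68.6842

WM = 68.6842


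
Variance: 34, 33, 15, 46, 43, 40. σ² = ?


Mean = 35.1667
Squared deviations: 1.3611, 4.6944, 406.6944, 117.3611, 61.3611, 23.3611
Sum = 614.8333
Variance = 614.8333/6 = 102.4722

Variance = 102.4722


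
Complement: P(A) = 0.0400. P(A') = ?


P(not A) = 1 - 0.0400 = 0.9600

P(not A) = 0.9600


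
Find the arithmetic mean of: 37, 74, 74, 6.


Sum = 37 + 74 + 74 + 6 = 191
n = 4
Mean = 191/4 = 47.7500

Mean = 47.7500


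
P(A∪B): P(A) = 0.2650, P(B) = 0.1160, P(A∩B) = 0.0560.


P(A∪B) = 0.2650 + 0.1160 - 0.0560
= 0.3810 - 0.0560
= 0.3250

P(A∪B) = 0.3250


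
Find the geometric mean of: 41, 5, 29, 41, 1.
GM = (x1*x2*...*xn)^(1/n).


Product = 41 × 5 × 29 × 41 × 1 = 243745
GM = 243745^(1/5) = 11.9505

GM = 11.9505


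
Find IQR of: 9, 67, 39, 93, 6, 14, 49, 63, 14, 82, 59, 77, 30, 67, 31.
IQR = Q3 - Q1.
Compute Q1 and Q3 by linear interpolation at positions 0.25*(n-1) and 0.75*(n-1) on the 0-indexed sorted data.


Sorted: 6, 9, 14, 14, 30, 31, 39, 49, 59, 63, 67, 67, 77, 82, 93
Q1 (25th %ile) = 22.0000
Q3 (75th %ile) = 67.0000
IQR = 67.0000 - 22.0000 = 45.0000

IQR = 45.0000


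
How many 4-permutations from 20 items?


P(20,4) = 20!/16!
= 2432902008176640000/20922789888000
= 116280

P(20,4) = 116280


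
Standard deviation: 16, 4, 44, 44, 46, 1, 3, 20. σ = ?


Mean = 22.2500
Variance = 338.6875
SD = sqrt(338.6875) = 18.4035

SD = 18.4035


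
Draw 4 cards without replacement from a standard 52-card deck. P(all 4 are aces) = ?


P(all aces) = (4/52) × (3/51) × (2/50) × (1/49)
= 3.6938e-06

P = 3.6938e-06


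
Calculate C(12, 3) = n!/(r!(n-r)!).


C(12,3) = 12!/(3! × 9!)
= 479001600/(6 × 362880)
= 220

C(12,3) = 220


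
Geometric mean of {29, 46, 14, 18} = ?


Product = 29 × 46 × 14 × 18 = 336168
GM = 336168^(1/4) = 24.0790

GM = 24.0790


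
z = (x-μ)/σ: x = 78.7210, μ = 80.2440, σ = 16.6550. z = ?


z = (78.7210 - 80.2440)/16.6550
= -1.5230/16.6550
= -0.0914

z = -0.0914


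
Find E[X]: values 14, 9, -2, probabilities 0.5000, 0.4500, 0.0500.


E[X] = 14*0.5000 + 9*0.4500 - 2*0.0500
= 7.0000 + 4.0500 - 0.1000
= 10.9500

E[X] = 10.9500


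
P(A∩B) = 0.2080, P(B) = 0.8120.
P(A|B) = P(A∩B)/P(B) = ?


P(A|B) = 0.2080/0.8120 = 0.2562

P(A|B) = 0.2562


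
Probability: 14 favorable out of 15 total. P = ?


P = 14/15 = 0.9333

P = 0.9333


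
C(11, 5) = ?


C(11,5) = 11!/(5! × 6!)
= 39916800/(120 × 720)
= 462

C(11,5) = 462


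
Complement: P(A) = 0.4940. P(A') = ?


P(not A) = 1 - 0.4940 = 0.5060

P(not A) = 0.5060


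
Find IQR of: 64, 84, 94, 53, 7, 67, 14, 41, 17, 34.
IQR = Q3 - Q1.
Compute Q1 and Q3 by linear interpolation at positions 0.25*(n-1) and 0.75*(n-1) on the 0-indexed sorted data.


Sorted: 7, 14, 17, 34, 41, 53, 64, 67, 84, 94
Q1 (25th %ile) = 21.2500
Q3 (75th %ile) = 66.2500
IQR = 66.2500 - 21.2500 = 45.0000

IQR = 45.0000


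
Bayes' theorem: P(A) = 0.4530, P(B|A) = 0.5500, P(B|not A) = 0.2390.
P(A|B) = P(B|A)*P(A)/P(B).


P(B) = P(B|A)*P(A) + P(B|A')*P(A')
= 0.5500*0.4530 + 0.2390*0.5470
= 0.249150 + 0.130733 = 0.379883
P(A|B) = 0.249150/0.379883 = 0.6559

P(A|B) = 0.6559


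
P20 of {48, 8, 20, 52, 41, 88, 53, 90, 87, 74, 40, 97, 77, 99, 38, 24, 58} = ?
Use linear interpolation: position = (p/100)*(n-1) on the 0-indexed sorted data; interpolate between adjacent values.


Sorted: 8, 20, 24, 38, 40, 41, 48, 52, 53, 58, 74, 77, 87, 88, 90, 97, 99
n = 17
Index = 20/100 * 16 = 3.2000
Lower = data[3] = 38, Upper = data[4] = 40
P20 = 38 + 0.2000*(2) = 38.4000

P20 = 38.4000


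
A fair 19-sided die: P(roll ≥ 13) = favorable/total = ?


Favorable outcomes (roll ≥ 13): 7
Total outcomes = 19
P = 7/19 = 0.3684

P = 0.3684


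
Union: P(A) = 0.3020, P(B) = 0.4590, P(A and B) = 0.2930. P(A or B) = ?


P(A∪B) = 0.3020 + 0.4590 - 0.2930
= 0.7610 - 0.2930
= 0.4680

P(A∪B) = 0.4680


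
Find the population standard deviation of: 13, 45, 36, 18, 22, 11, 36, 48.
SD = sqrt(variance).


Mean = 28.6250
Variance = 182.9844
SD = sqrt(182.9844) = 13.5272

SD = 13.5272


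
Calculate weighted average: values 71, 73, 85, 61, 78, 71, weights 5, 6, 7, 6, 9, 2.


Numerator = 71*5 + 73*6 + 85*7 + 61*6 + 78*9 + 71*2 = 2598
Denominator = 5 + 6 + 7 + 6 + 9 + 2 = 35
WM = 2598/35 = 74.2286

WM = 74.2286


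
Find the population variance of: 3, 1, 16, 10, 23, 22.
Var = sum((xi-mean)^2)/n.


Mean = 12.5000
Squared deviations: 90.2500, 132.2500, 12.2500, 6.2500, 110.2500, 90.2500
Sum = 441.5000
Variance = 441.5000/6 = 73.5833

Variance = 73.5833


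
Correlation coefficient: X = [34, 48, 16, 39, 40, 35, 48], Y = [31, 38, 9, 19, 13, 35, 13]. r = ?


Mean X = 37.1429, Mean Y = 22.5714
SD X = 10.063066, SD Y = 10.978643
Cov = 37.632653
r = 37.632653/(10.063066*10.978643) = 0.3406

r = 0.3406


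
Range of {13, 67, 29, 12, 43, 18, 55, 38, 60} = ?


Max = 67, Min = 12
Range = 67 - 12 = 55

Range = 55


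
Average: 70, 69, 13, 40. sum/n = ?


Sum = 70 + 69 + 13 + 40 = 192
n = 4
Mean = 192/4 = 48.0000

Mean = 48.0000


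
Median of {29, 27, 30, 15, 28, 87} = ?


Sorted: 15, 27, 28, 29, 30, 87
n = 6 (even)
Middle values: 28 and 29
Median = (28+29)/2 = 28.5000

Median = 28.5000


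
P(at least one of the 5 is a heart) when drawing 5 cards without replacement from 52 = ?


P(at least one) = 1 - P(none)
P(none) = (39/52) × (38/51) × (37/50) × (36/49) × (35/48) = 0.221534
P(at least one) = 1 - 0.221534 = 0.7785

P = 0.7785


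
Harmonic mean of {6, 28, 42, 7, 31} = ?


Sum of reciprocals = 1/6 + 1/28 + 1/42 + 1/7 + 1/31 = 0.401306
HM = 5/0.401306 = 12.4593

HM = 12.4593


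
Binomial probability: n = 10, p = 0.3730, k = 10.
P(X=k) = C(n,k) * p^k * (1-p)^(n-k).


C(10,10) = 1
p^10 = 5.213007e-05
(1-p)^0 = 1.000000
P = 1 * 5.213007e-05 * 1.000000 = 5.2130e-05

P(X=10) = 5.2130e-05


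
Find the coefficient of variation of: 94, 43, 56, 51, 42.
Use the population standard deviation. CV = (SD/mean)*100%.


Mean = 57.2000
SD = 19.1144
CV = (19.1144/57.2000)*100 = 33.4168%

CV = 33.4168%


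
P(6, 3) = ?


P(6,3) = 6!/3!
= 720/6
= 120

P(6,3) = 120


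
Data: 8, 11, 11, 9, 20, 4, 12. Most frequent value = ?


Frequencies: 4:1, 8:1, 9:1, 11:2, 12:1, 20:1
Max frequency = 2
Mode = 11

Mode = 11


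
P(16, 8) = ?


P(16,8) = 16!/8!
= 20922789888000/40320
= 518918400

P(16,8) = 518918400


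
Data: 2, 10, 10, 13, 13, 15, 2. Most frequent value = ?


Frequencies: 2:2, 10:2, 13:2, 15:1
Max frequency = 2
Mode = 2, 10, 13

Mode = 2, 10, 13


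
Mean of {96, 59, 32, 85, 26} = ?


Sum = 96 + 59 + 32 + 85 + 26 = 298
n = 5
Mean = 298/5 = 59.6000

Mean = 59.6000


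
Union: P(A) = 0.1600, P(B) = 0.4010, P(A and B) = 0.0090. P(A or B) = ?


P(A∪B) = 0.1600 + 0.4010 - 0.0090
= 0.5610 - 0.0090
= 0.5520

P(A∪B) = 0.5520


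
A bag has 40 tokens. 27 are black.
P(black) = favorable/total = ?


P = 27/40 = 0.6750

P = 0.6750


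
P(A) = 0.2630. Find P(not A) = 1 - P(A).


P(not A) = 1 - 0.2630 = 0.7370

P(not A) = 0.7370


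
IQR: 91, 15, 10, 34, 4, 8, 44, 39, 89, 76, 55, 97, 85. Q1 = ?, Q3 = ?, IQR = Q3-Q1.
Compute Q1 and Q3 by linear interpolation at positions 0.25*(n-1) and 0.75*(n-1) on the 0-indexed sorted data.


Sorted: 4, 8, 10, 15, 34, 39, 44, 55, 76, 85, 89, 91, 97
Q1 (25th %ile) = 15.0000
Q3 (75th %ile) = 85.0000
IQR = 85.0000 - 15.0000 = 70.0000

IQR = 70.0000


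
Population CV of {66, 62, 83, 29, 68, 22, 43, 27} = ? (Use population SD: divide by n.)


Mean = 50.0000
SD = 21.2603
CV = (21.2603/50.0000)*100 = 42.5206%

CV = 42.5206%


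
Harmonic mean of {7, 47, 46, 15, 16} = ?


Sum of reciprocals = 1/7 + 1/47 + 1/46 + 1/15 + 1/16 = 0.315040
HM = 5/0.315040 = 15.8710

HM = 15.8710


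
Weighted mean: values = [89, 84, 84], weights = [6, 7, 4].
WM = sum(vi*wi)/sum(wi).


Numerator = 89*6 + 84*7 + 84*4 = 1458
Denominator = 6 + 7 + 4 = 17
WM = 1458/17 = 85.7647

WM = 85.7647


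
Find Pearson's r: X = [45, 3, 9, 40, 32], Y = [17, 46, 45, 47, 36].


Mean X = 25.8000, Mean Y = 38.2000
SD X = 16.797619, SD Y = 11.303097
Cov = -117.560000
r = -117.560000/(16.797619*11.303097) = -0.6192

r = -0.6192


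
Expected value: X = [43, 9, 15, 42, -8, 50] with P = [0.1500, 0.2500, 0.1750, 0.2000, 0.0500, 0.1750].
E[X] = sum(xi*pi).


E[X] = 43*0.1500 + 9*0.2500 + 15*0.1750 + 42*0.2000 - 8*0.0500 + 50*0.1750
= 6.4500 + 2.2500 + 2.6250 + 8.4000 - 0.4000 + 8.7500
= 28.0750

E[X] = 28.0750


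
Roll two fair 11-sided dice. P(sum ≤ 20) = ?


Total outcomes = 11×11 = 121
Favorable (sum ≤ 20): 118
P = 118/121 = 0.9752

P = 0.9752


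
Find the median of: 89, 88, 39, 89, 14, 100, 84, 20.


Sorted: 14, 20, 39, 84, 88, 89, 89, 100
n = 8 (even)
Middle values: 84 and 88
Median = (84+88)/2 = 86.0000

Median = 86.0000


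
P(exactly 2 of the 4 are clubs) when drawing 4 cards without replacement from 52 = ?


Hypergeometric: P(X=2) = C(13,2)·C(39,2) / C(52,4)
= 78 × 741 / 270725
= 57798/270725 = 0.2135

P = 0.2135


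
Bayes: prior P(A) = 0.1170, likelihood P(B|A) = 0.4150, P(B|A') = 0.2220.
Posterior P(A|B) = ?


P(B) = P(B|A)*P(A) + P(B|A')*P(A')
= 0.4150*0.1170 + 0.2220*0.8830
= 0.048555 + 0.196026 = 0.244581
P(A|B) = 0.048555/0.244581 = 0.1985

P(A|B) = 0.1985


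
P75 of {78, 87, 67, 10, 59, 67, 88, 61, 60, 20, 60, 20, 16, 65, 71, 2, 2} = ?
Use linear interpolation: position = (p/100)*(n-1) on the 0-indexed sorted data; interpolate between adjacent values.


Sorted: 2, 2, 10, 16, 20, 20, 59, 60, 60, 61, 65, 67, 67, 71, 78, 87, 88
n = 17
Index = 75/100 * 16 = 12.0000
Lower = data[12] = 67, Upper = data[13] = 71
P75 = 67 + 0*(4) = 67.0000

P75 = 67.0000


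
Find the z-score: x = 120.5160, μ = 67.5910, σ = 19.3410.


z = (120.5160 - 67.5910)/19.3410
= 52.9250/19.3410
= 2.7364

z = 2.7364


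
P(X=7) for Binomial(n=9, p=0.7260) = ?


C(9,7) = 36
p^7 = 0.106306
(1-p)^2 = 0.075076
P = 36 * 0.106306 * 0.075076 = 0.2873

P(X=7) = 0.2873


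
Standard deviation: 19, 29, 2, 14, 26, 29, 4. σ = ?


Mean = 17.5714
Variance = 110.5306
SD = sqrt(110.5306) = 10.5134

SD = 10.5134


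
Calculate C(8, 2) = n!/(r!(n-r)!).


C(8,2) = 8!/(2! × 6!)
= 40320/(2 × 720)
= 28

C(8,2) = 28


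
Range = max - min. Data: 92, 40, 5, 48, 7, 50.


Max = 92, Min = 5
Range = 92 - 5 = 87

Range = 87


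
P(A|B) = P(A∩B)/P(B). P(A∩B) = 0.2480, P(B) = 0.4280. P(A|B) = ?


P(A|B) = 0.2480/0.4280 = 0.5794

P(A|B) = 0.5794


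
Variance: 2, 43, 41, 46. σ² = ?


Mean = 33.0000
Squared deviations: 961.0000, 100.0000, 64.0000, 169.0000
Sum = 1294.0000
Variance = 1294.0000/4 = 323.5000

Variance = 323.5000


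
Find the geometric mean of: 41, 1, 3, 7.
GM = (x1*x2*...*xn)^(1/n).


Product = 41 × 1 × 3 × 7 = 861
GM = 861^(1/4) = 5.4169

GM = 5.4169


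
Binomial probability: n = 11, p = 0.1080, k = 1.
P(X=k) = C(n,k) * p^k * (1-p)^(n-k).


C(11,1) = 11
p^1 = 0.108000
(1-p)^10 = 0.318896
P = 11 * 0.108000 * 0.318896 = 0.3788

P(X=1) = 0.3788


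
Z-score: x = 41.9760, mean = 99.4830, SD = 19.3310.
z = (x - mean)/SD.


z = (41.9760 - 99.4830)/19.3310
= -57.5070/19.3310
= -2.9749

z = -2.9749


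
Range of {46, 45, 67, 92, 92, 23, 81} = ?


Max = 92, Min = 23
Range = 92 - 23 = 69

Range = 69


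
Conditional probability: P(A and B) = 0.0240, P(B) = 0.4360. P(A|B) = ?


P(A|B) = 0.0240/0.4360 = 0.0550

P(A|B) = 0.0550


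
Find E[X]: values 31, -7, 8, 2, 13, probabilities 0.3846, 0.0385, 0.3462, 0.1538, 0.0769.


E[X] = 31*0.3846 - 7*0.0385 + 8*0.3462 + 2*0.1538 + 13*0.0769
= 11.9226 - 0.2695 + 2.7696 + 0.3076 + 0.9997
= 15.7300

E[X] = 15.7300


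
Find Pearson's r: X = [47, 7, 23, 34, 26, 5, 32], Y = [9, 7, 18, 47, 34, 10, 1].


Mean X = 24.8571, Mean Y = 18.0000
SD X = 13.850514, SD Y = 15.362291
Cov = 45.428571
r = 45.428571/(13.850514*15.362291) = 0.2135

r = 0.2135


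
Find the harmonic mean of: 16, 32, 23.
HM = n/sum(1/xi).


Sum of reciprocals = 1/16 + 1/32 + 1/23 = 0.137228
HM = 3/0.137228 = 21.8614

HM = 21.8614


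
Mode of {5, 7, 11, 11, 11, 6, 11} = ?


Frequencies: 5:1, 6:1, 7:1, 11:4
Max frequency = 4
Mode = 11

Mode = 11


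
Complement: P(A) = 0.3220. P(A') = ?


P(not A) = 1 - 0.3220 = 0.6780

P(not A) = 0.6780


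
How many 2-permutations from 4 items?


P(4,2) = 4!/2!
= 24/2
= 12

P(4,2) = 12


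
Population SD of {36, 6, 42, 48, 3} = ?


Mean = 27.0000
Variance = 352.8000
SD = sqrt(352.8000) = 18.7830

SD = 18.7830


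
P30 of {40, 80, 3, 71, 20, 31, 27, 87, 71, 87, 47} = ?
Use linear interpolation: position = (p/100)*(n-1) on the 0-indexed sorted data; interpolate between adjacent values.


Sorted: 3, 20, 27, 31, 40, 47, 71, 71, 80, 87, 87
n = 11
Index = 30/100 * 10 = 3.0000
Lower = data[3] = 31, Upper = data[4] = 40
P30 = 31 + 0*(9) = 31.0000

P30 = 31.0000


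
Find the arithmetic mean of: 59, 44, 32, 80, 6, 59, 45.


Sum = 59 + 44 + 32 + 80 + 6 + 59 + 45 = 325
n = 7
Mean = 325/7 = 46.4286

Mean = 46.4286


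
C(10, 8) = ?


C(10,8) = 10!/(8! × 2!)
= 3628800/(40320 × 2)
= 45

C(10,8) = 45


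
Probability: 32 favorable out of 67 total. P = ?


P = 32/67 = 0.4776

P = 0.4776


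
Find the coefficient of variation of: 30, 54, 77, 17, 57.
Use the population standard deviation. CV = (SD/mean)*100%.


Mean = 47.0000
SD = 21.1566
CV = (21.1566/47.0000)*100 = 45.0140%

CV = 45.0140%


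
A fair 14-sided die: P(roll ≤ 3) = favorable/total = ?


Favorable outcomes (roll ≤ 3): 3
Total outcomes = 14
P = 3/14 = 0.2143

P = 0.2143


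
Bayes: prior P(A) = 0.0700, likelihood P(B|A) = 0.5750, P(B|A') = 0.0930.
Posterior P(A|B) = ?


P(B) = P(B|A)*P(A) + P(B|A')*P(A')
= 0.5750*0.0700 + 0.0930*0.9300
= 0.040250 + 0.086490 = 0.126740
P(A|B) = 0.040250/0.126740 = 0.3176

P(A|B) = 0.3176


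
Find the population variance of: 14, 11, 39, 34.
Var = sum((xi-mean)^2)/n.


Mean = 24.5000
Squared deviations: 110.2500, 182.2500, 210.2500, 90.2500
Sum = 593.0000
Variance = 593.0000/4 = 148.2500

Variance = 148.2500


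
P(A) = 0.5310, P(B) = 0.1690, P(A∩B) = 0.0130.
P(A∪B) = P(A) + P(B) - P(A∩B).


P(A∪B) = 0.5310 + 0.1690 - 0.0130
= 0.7000 - 0.0130
= 0.6870

P(A∪B) = 0.6870


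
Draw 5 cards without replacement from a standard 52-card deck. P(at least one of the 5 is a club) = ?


P(at least one) = 1 - P(none)
P(none) = (39/52) × (38/51) × (37/50) × (36/49) × (35/48) = 0.221534
P(at least one) = 1 - 0.221534 = 0.7785

P = 0.7785


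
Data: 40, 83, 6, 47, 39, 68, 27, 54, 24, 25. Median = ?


Sorted: 6, 24, 25, 27, 39, 40, 47, 54, 68, 83
n = 10 (even)
Middle values: 39 and 40
Median = (39+40)/2 = 39.5000

Median = 39.5000


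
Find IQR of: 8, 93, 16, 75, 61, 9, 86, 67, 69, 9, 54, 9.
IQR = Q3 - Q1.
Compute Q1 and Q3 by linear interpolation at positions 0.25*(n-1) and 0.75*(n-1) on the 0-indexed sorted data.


Sorted: 8, 9, 9, 9, 16, 54, 61, 67, 69, 75, 86, 93
Q1 (25th %ile) = 9.0000
Q3 (75th %ile) = 70.5000
IQR = 70.5000 - 9.0000 = 61.5000

IQR = 61.5000


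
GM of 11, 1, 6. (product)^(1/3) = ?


Product = 11 × 1 × 6 = 66
GM = 66^(1/3) = 4.0412

GM = 4.0412


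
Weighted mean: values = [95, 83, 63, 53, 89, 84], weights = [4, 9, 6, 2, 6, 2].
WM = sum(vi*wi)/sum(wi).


Numerator = 95*4 + 83*9 + 63*6 + 53*2 + 89*6 + 84*2 = 2313
Denominator = 4 + 9 + 6 + 2 + 6 + 2 = 29
WM = 2313/29 = 79.7586

WM = 79.7586


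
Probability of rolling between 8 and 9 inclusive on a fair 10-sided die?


Favorable outcomes (8 ≤ roll ≤ 9): 2
Total outcomes = 10
P = 2/10 = 0.2000

P = 0.2000


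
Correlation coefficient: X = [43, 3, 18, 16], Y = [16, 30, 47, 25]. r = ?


Mean X = 20.0000, Mean Y = 29.5000
SD X = 14.474115, SD Y = 11.280514
Cov = -84.000000
r = -84.000000/(14.474115*11.280514) = -0.5145

r = -0.5145


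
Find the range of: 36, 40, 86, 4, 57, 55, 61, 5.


Max = 86, Min = 4
Range = 86 - 4 = 82

Range = 82


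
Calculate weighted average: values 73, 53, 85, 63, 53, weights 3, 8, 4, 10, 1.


Numerator = 73*3 + 53*8 + 85*4 + 63*10 + 53*1 = 1666
Denominator = 3 + 8 + 4 + 10 + 1 = 26
WM = 1666/26 = 64.0769

WM = 64.0769


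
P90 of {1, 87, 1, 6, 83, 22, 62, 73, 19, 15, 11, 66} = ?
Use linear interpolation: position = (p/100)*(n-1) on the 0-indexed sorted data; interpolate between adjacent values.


Sorted: 1, 1, 6, 11, 15, 19, 22, 62, 66, 73, 83, 87
n = 12
Index = 90/100 * 11 = 9.9000
Lower = data[9] = 73, Upper = data[10] = 83
P90 = 73 + 0.9000*(10) = 82.0000

P90 = 82.0000


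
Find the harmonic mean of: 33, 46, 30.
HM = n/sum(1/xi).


Sum of reciprocals = 1/33 + 1/46 + 1/30 = 0.085375
HM = 3/0.085375 = 35.1389

HM = 35.1389


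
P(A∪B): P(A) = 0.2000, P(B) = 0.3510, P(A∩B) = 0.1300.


P(A∪B) = 0.2000 + 0.3510 - 0.1300
= 0.5510 - 0.1300
= 0.4210

P(A∪B) = 0.4210


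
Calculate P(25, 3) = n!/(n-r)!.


P(25,3) = 25!/22!
= 15511210043330985984000000/1124000727777607680000
= 13800

P(25,3) = 13800


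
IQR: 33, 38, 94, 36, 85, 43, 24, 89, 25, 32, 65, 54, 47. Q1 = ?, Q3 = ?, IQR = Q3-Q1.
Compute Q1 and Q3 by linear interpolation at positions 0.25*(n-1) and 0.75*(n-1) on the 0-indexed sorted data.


Sorted: 24, 25, 32, 33, 36, 38, 43, 47, 54, 65, 85, 89, 94
Q1 (25th %ile) = 33.0000
Q3 (75th %ile) = 65.0000
IQR = 65.0000 - 33.0000 = 32.0000

IQR = 32.0000


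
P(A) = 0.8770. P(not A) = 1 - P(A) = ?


P(not A) = 1 - 0.8770 = 0.1230

P(not A) = 0.1230


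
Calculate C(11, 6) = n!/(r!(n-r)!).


C(11,6) = 11!/(6! × 5!)
= 39916800/(720 × 120)
= 462

C(11,6) = 462


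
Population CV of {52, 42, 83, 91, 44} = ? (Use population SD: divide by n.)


Mean = 62.4000
SD = 20.5193
CV = (20.5193/62.4000)*100 = 32.8834%

CV = 32.8834%


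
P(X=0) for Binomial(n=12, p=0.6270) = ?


C(12,0) = 1
p^0 = 1.000000
(1-p)^12 = 7.252805e-06
P = 1 * 1.000000 * 7.252805e-06 = 7.2528e-06

P(X=0) = 7.2528e-06


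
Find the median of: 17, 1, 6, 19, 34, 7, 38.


Sorted: 1, 6, 7, 17, 19, 34, 38
n = 7 (odd)
Middle value = 17

Median = 17


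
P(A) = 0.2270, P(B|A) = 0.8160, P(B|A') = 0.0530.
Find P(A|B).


P(B) = P(B|A)*P(A) + P(B|A')*P(A')
= 0.8160*0.2270 + 0.0530*0.7730
= 0.185232 + 0.040969 = 0.226201
P(A|B) = 0.185232/0.226201 = 0.8189

P(A|B) = 0.8189


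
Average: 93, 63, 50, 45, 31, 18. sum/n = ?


Sum = 93 + 63 + 50 + 45 + 31 + 18 = 300
n = 6
Mean = 300/6 = 50.0000

Mean = 50.0000


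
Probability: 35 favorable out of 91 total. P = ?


P = 35/91 = 0.3846

P = 0.3846


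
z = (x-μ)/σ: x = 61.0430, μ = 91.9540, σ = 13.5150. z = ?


z = (61.0430 - 91.9540)/13.5150
= -30.9110/13.5150
= -2.2872

z = -2.2872


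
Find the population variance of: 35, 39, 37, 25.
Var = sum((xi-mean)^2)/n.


Mean = 34.0000
Squared deviations: 1.0000, 25.0000, 9.0000, 81.0000
Sum = 116.0000
Variance = 116.0000/4 = 29.0000

Variance = 29.0000


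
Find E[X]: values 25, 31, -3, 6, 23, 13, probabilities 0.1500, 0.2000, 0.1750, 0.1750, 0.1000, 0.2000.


E[X] = 25*0.1500 + 31*0.2000 - 3*0.1750 + 6*0.1750 + 23*0.1000 + 13*0.2000
= 3.7500 + 6.2000 - 0.5250 + 1.0500 + 2.3000 + 2.6000
= 15.3750

E[X] = 15.3750


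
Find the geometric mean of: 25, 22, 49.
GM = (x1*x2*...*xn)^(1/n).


Product = 25 × 22 × 49 = 26950
GM = 26950^(1/3) = 29.9815

GM = 29.9815


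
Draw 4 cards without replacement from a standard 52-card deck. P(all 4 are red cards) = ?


P(all red cards) = (26/52) × (25/51) × (24/50) × (23/49)
= 0.0552

P = 0.0552


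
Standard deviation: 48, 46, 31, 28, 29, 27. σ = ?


Mean = 34.8333
Variance = 75.8056
SD = sqrt(75.8056) = 8.7066

SD = 8.7066


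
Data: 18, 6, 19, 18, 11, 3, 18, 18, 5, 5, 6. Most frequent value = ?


Frequencies: 3:1, 5:2, 6:2, 11:1, 18:4, 19:1
Max frequency = 4
Mode = 18

Mode = 18


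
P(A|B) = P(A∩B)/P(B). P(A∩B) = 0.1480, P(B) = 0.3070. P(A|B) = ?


P(A|B) = 0.1480/0.3070 = 0.4821

P(A|B) = 0.4821


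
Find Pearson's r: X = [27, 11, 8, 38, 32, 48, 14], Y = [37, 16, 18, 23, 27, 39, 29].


Mean X = 25.4286, Mean Y = 27.0000
SD X = 13.916662, SD Y = 8.159132
Cov = 75.571429
r = 75.571429/(13.916662*8.159132) = 0.6655

r = 0.6655


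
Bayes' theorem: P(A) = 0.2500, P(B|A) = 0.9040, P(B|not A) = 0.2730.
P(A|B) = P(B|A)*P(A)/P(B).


P(B) = P(B|A)*P(A) + P(B|A')*P(A')
= 0.9040*0.2500 + 0.2730*0.7500
= 0.226000 + 0.204750 = 0.430750
P(A|B) = 0.226000/0.430750 = 0.5247

P(A|B) = 0.5247


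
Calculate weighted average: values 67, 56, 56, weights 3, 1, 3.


Numerator = 67*3 + 56*1 + 56*3 = 425
Denominator = 3 + 1 + 3 = 7
WM = 425/7 = 60.7143

WM = 60.7143


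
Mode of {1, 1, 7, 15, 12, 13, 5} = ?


Frequencies: 1:2, 5:1, 7:1, 12:1, 13:1, 15:1
Max frequency = 2
Mode = 1

Mode = 1


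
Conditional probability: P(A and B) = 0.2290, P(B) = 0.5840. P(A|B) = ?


P(A|B) = 0.2290/0.5840 = 0.3921

P(A|B) = 0.3921


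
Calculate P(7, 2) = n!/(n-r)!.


P(7,2) = 7!/5!
= 5040/120
= 42

P(7,2) = 42


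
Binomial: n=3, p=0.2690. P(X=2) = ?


C(3,2) = 3
p^2 = 0.072361
(1-p)^1 = 0.731000
P = 3 * 0.072361 * 0.731000 = 0.1587

P(X=2) = 0.1587


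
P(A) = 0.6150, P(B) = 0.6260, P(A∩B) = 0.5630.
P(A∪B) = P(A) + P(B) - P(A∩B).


P(A∪B) = 0.6150 + 0.6260 - 0.5630
= 1.2410 - 0.5630
= 0.6780

P(A∪B) = 0.6780


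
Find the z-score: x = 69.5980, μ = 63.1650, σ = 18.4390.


z = (69.5980 - 63.1650)/18.4390
= 6.4330/18.4390
= 0.3489

z = 0.3489


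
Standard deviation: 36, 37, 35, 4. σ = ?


Mean = 28.0000
Variance = 192.5000
SD = sqrt(192.5000) = 13.8744

SD = 13.8744


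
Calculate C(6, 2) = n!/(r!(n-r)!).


C(6,2) = 6!/(2! × 4!)
= 720/(2 × 24)
= 15

C(6,2) = 15


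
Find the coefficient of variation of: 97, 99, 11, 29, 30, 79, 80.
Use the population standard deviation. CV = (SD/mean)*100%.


Mean = 60.7143
SD = 33.6143
CV = (33.6143/60.7143)*100 = 55.3647%

CV = 55.3647%


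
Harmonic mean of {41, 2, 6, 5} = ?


Sum of reciprocals = 1/41 + 1/2 + 1/6 + 1/5 = 0.891057
HM = 4/0.891057 = 4.4891

HM = 4.4891


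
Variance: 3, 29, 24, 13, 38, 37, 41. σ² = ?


Mean = 26.4286
Squared deviations: 548.8980, 6.6122, 5.8980, 180.3265, 133.8980, 111.7551, 212.3265
Sum = 1199.7143
Variance = 1199.7143/7 = 171.3878

Variance = 171.3878


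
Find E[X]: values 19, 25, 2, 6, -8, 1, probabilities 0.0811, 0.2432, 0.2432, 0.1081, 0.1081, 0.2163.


E[X] = 19*0.0811 + 25*0.2432 + 2*0.2432 + 6*0.1081 - 8*0.1081 + 1*0.2163
= 1.5409 + 6.0800 + 0.4864 + 0.6486 - 0.8648 + 0.2163
= 8.1074

E[X] = 8.1074


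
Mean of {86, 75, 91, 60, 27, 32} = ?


Sum = 86 + 75 + 91 + 60 + 27 + 32 = 371
n = 6
Mean = 371/6 = 61.8333

Mean = 61.8333


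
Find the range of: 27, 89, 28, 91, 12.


Max = 91, Min = 12
Range = 91 - 12 = 79

Range = 79


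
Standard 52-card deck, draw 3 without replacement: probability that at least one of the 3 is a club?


P(at least one) = 1 - P(none)
P(none) = (39/52) × (38/51) × (37/50) = 0.413529
P(at least one) = 1 - 0.413529 = 0.5865

P = 0.5865


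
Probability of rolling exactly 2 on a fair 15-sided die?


Favorable outcomes (roll = 2): 1
Total outcomes = 15
P = 1/15 = 0.0667

P = 0.0667


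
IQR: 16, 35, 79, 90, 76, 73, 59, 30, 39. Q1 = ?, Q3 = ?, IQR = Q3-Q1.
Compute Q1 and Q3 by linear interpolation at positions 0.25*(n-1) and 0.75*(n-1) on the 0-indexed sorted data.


Sorted: 16, 30, 35, 39, 59, 73, 76, 79, 90
Q1 (25th %ile) = 35.0000
Q3 (75th %ile) = 76.0000
IQR = 76.0000 - 35.0000 = 41.0000

IQR = 41.0000
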